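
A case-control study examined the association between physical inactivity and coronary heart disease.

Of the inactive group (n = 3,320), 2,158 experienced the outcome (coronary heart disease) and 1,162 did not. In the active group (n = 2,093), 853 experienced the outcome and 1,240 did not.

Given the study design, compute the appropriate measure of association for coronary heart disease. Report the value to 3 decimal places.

From the description: a = 2158, b = 1162, c = 853, d = 1240.
This is a case-control study: participants were sampled on outcome status, so risks in the source population cannot be estimated directly — relative risk is not valid here. The odds ratio is the appropriate measure.
OR = (a·d)/(b·c) = (2158 × 1240) / (1162 × 853) = 2675920 / 991186 = 2.69972

2.700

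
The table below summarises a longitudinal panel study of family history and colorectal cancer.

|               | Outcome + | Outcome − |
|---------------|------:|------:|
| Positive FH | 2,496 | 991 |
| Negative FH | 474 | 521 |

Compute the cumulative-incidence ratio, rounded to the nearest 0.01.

1.50

Cells: a = 2496, b = 991, c = 474, d = 521.
Risk in exposed = 2496/3487 = 0.71580; risk in unexposed = 474/995 = 0.47638.
RR = 0.71580 / 0.47638 = 1.50258
The risk among the exposed is 1.50 times that among the unexposed.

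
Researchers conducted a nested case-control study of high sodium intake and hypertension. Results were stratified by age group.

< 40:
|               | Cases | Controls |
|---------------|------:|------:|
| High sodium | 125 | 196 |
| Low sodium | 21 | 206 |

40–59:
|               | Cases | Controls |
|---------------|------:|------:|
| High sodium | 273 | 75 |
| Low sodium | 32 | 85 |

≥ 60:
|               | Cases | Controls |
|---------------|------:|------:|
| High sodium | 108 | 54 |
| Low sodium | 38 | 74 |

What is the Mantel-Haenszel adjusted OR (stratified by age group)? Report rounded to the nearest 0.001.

6.253

OR_MH = Σ(aᵢdᵢ/nᵢ) / Σ(bᵢcᵢ/nᵢ), where nᵢ is the stratum total.
Stratum 1 (< 40): n = 548; a·d/n = 125·206/548 = 46.9891; b·c/n = 196·21/548 = 7.5109
Stratum 2 (40–59): n = 465; a·d/n = 273·85/465 = 49.9032; b·c/n = 75·32/465 = 5.1613
Stratum 3 (≥ 60): n = 274; a·d/n = 108·74/274 = 29.1679; b·c/n = 54·38/274 = 7.4891
OR_MH = (46.9891 + 49.9032 + 29.1679) / (7.5109 + 5.1613 + 7.4891) = 126.0602 / 20.1613 = 6.25258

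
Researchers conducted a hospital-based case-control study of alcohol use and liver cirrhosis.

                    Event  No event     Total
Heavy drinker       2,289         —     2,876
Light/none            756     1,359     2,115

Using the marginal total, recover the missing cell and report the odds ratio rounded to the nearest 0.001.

The missing cell is in the exposed row: 2876 − 2289 = 587.
So a = 2289, b = 587, c = 756, d = 1359.
OR = (a·d)/(b·c) = (2289 × 1359) / (587 × 756) = 3110751 / 443772 = 7.00980

7.010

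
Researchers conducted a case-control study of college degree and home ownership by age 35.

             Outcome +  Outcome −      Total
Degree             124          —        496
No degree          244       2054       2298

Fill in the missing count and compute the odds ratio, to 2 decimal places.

The missing cell is in the exposed row: 496 − 124 = 372.
So a = 124, b = 372, c = 244, d = 2054.
OR = (a·d)/(b·c) = (124 × 2054) / (372 × 244) = 254696 / 90768 = 2.80601

2.81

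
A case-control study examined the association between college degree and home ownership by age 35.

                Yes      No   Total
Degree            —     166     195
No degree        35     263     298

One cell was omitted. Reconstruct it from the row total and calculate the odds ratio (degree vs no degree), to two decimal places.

The missing cell is in the exposed row: 195 − 166 = 29.
So a = 29, b = 166, c = 35, d = 263.
OR = (a·d)/(b·c) = (29 × 263) / (166 × 35) = 7627 / 5810 = 1.31274

1.31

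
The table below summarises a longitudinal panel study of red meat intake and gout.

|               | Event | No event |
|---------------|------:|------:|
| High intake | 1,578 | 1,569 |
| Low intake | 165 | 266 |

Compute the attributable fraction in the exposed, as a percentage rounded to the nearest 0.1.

Cells: a = 1578, b = 1569, c = 165, d = 266.
Risk in exposed = 1578/3147 = 0.50143; risk in unexposed = 165/431 = 0.38283.
RR = 0.50143/0.38283 = 1.30980
AR% = (RR − 1)/RR × 100 = (1.30980 − 1)/1.30980 × 100 = 23.6522%

23.7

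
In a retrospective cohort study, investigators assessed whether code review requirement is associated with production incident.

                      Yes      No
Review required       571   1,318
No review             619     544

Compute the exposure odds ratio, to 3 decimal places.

0.381

Cells: a = 571, b = 1318, c = 619, d = 544.
OR = (a·d)/(b·c) = (571 × 544) / (1318 × 619) = 310624 / 815842 = 0.38074
Exposure is associated with lower odds of production incident (OR = 0.38 < 1).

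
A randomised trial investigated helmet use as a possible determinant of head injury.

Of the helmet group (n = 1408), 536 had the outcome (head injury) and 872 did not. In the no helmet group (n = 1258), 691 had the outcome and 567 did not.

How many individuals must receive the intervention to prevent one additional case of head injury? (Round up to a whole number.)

6

Risk in treated group = 536/1408 = 0.38068; risk in control = 691/1258 = 0.54928.
Absolute risk reduction = 0.54928 − 0.38068 = 0.16860
NNT = 1 / ARR = 1 / 0.16860 = 5.931 → round up → 6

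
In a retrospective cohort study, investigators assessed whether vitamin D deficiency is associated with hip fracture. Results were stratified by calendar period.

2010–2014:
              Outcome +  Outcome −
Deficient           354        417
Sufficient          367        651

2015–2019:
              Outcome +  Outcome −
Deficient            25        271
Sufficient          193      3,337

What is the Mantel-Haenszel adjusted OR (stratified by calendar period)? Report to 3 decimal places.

OR_MH = Σ(aᵢdᵢ/nᵢ) / Σ(bᵢcᵢ/nᵢ), where nᵢ is the stratum total.
Stratum 1 (2010–2014): n = 1789; a·d/n = 354·651/1789 = 128.8172; b·c/n = 417·367/1789 = 85.5444
Stratum 2 (2015–2019): n = 3826; a·d/n = 25·3337/3826 = 21.8048; b·c/n = 271·193/3826 = 13.6704
OR_MH = (128.8172 + 21.8048) / (85.5444 + 13.6704) = 150.6220 / 99.2149 = 1.51814

1.518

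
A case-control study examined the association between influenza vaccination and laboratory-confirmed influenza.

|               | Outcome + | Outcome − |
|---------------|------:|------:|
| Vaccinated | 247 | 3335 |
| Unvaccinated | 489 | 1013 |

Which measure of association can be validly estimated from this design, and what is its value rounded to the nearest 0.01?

0.15

Cells: a = 247, b = 3335, c = 489, d = 1013.
This is a case-control study: participants were sampled on outcome status, so risks in the source population cannot be estimated directly — relative risk is not valid here. The odds ratio is the appropriate measure.
OR = (a·d)/(b·c) = (247 × 1013) / (3335 × 489) = 250211 / 1630815 = 0.15343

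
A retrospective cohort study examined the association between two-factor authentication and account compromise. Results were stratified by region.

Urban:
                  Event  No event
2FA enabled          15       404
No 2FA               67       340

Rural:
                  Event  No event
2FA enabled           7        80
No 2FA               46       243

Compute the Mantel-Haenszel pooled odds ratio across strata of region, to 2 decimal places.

0.25

OR_MH = Σ(aᵢdᵢ/nᵢ) / Σ(bᵢcᵢ/nᵢ), where nᵢ is the stratum total.
Stratum 1 (Urban): n = 826; a·d/n = 15·340/826 = 6.1743; b·c/n = 404·67/826 = 32.7700
Stratum 2 (Rural): n = 376; a·d/n = 7·243/376 = 4.5239; b·c/n = 80·46/376 = 9.7872
OR_MH = (6.1743 + 4.5239) / (32.7700 + 9.7872) = 10.6983 / 42.5572 = 0.25139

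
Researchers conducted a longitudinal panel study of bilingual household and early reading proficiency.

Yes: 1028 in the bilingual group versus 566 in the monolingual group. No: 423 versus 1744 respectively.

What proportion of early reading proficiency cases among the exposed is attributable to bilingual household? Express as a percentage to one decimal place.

From the description: a = 1028, b = 423, c = 566, d = 1744.
Risk in exposed = 1028/1451 = 0.70848; risk in unexposed = 566/2310 = 0.24502.
RR = 0.70848/0.24502 = 2.89149
AR% = (RR − 1)/RR × 100 = (2.89149 − 1)/2.89149 × 100 = 65.4157%

65.4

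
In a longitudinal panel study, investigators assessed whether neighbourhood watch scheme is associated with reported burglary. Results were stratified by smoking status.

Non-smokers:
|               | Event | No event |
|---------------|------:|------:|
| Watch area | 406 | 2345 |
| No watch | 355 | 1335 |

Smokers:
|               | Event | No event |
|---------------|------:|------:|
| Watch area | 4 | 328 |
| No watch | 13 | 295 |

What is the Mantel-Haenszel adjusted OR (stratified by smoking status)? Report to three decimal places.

OR_MH = Σ(aᵢdᵢ/nᵢ) / Σ(bᵢcᵢ/nᵢ), where nᵢ is the stratum total.
Stratum 1 (Non-smokers): n = 4441; a·d/n = 406·1335/4441 = 122.0468; b·c/n = 2345·355/4441 = 187.4522
Stratum 2 (Smokers): n = 640; a·d/n = 4·295/640 = 1.8438; b·c/n = 328·13/640 = 6.6625
OR_MH = (122.0468 + 1.8438) / (187.4522 + 6.6625) = 123.8906 / 194.1147 = 0.63823

0.638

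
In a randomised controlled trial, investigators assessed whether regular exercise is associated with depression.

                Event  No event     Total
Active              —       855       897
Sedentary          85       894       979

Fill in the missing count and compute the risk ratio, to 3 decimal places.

The missing cell is in the exposed row: 897 − 855 = 42.
So a = 42, b = 855, c = 85, d = 894.
RR = [a/(a+b)] / [c/(c+d)] = (42/897) / (85/979) = 0.04682/0.08682 = 0.53929

0.539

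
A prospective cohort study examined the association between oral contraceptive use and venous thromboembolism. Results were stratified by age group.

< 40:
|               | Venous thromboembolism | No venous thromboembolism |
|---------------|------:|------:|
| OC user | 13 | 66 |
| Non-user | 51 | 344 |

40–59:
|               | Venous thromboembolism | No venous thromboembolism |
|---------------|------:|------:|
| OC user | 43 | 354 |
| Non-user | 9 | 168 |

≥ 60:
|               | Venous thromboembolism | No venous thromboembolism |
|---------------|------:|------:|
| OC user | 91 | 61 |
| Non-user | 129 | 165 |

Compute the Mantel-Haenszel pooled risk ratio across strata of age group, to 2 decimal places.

1.43

RR_MH = Σ(aᵢ·n₀ᵢ/nᵢ) / Σ(cᵢ·n₁ᵢ/nᵢ), with n₁ᵢ = aᵢ+bᵢ (exposed), n₀ᵢ = cᵢ+dᵢ (unexposed), nᵢ = n₁ᵢ+n₀ᵢ.
Stratum 1 (< 40): n₁ = 79, n₀ = 395, n = 474; a·n₀/n = 13·395/474 = 10.8333; c·n₁/n = 51·79/474 = 8.5000
Stratum 2 (40–59): n₁ = 397, n₀ = 177, n = 574; a·n₀/n = 43·177/574 = 13.2596; c·n₁/n = 9·397/574 = 6.2247
Stratum 3 (≥ 60): n₁ = 152, n₀ = 294, n = 446; a·n₀/n = 91·294/446 = 59.9865; c·n₁/n = 129·152/446 = 43.9641
RR_MH = (10.8333 + 13.2596 + 59.9865) / (8.5000 + 6.2247 + 43.9641) = 84.0795 / 58.6889 = 1.43263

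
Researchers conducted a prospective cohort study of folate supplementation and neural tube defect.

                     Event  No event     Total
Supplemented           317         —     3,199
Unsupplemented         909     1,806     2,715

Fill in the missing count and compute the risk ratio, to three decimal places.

0.296

The missing cell is in the exposed row: 3199 − 317 = 2882.
So a = 317, b = 2882, c = 909, d = 1806.
RR = [a/(a+b)] / [c/(c+d)] = (317/3199) / (909/2715) = 0.09909/0.33481 = 0.29597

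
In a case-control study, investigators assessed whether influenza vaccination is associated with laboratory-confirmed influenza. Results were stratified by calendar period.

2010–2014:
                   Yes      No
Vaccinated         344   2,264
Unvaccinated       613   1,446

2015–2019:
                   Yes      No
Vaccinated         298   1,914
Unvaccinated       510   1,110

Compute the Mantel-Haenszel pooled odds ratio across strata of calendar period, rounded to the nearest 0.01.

0.35

OR_MH = Σ(aᵢdᵢ/nᵢ) / Σ(bᵢcᵢ/nᵢ), where nᵢ is the stratum total.
Stratum 1 (2010–2014): n = 4667; a·d/n = 344·1446/4667 = 106.5832; b·c/n = 2264·613/4667 = 297.3713
Stratum 2 (2015–2019): n = 3832; a·d/n = 298·1110/3832 = 86.3205; b·c/n = 1914·510/3832 = 254.7338
OR_MH = (106.5832 + 86.3205) / (297.3713 + 254.7338) = 192.9037 / 552.1052 = 0.34940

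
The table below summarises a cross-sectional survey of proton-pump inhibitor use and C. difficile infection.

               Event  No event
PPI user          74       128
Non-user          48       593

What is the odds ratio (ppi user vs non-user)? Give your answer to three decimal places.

7.142

Cells: a = 74, b = 128, c = 48, d = 593.
OR = (a·d)/(b·c) = (74 × 593) / (128 × 48) = 43882 / 6144 = 7.14225
The odds of C. difficile infection are about 7.14 times as high in the ppi user group.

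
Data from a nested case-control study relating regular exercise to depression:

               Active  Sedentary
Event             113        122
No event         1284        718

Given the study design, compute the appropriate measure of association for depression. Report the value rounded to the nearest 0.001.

0.518

Reading the table with exposure as columns: a = 113 (Active, case), b = 1284 (Active, non-case), c = 122 (Sedentary, case), d = 718.
This is a nested case-control study: participants were sampled on outcome status, so risks in the source population cannot be estimated directly — relative risk is not valid here. The odds ratio is the appropriate measure.
OR = (a·d)/(b·c) = (113 × 718) / (1284 × 122) = 81134 / 156648 = 0.51794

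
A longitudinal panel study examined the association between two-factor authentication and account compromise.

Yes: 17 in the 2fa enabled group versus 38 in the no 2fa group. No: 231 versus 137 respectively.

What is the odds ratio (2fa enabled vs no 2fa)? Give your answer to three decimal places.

From the description: a = 17, b = 231, c = 38, d = 137.
OR = (a·d)/(b·c) = (17 × 137) / (231 × 38) = 2329 / 8778 = 0.26532
Exposure is associated with lower odds of account compromise (OR = 0.27 < 1).

0.265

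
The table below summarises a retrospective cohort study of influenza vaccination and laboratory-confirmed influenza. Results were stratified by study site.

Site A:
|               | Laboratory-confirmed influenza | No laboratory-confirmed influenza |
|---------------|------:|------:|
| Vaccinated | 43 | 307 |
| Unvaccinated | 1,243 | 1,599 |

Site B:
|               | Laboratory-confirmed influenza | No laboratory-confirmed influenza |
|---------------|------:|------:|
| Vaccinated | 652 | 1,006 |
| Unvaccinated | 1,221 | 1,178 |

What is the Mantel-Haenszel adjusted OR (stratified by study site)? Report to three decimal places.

0.499

OR_MH = Σ(aᵢdᵢ/nᵢ) / Σ(bᵢcᵢ/nᵢ), where nᵢ is the stratum total.
Stratum 1 (Site A): n = 3192; a·d/n = 43·1599/3192 = 21.5404; b·c/n = 307·1243/3192 = 119.5492
Stratum 2 (Site B): n = 4057; a·d/n = 652·1178/4057 = 189.3162; b·c/n = 1006·1221/4057 = 302.7671
OR_MH = (21.5404 + 189.3162) / (119.5492 + 302.7671) = 210.8567 / 422.3163 = 0.49929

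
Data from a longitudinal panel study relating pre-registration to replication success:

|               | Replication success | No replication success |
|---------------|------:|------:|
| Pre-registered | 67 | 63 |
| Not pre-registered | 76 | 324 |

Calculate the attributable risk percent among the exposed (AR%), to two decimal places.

63.13

Cells: a = 67, b = 63, c = 76, d = 324.
Risk in exposed = 67/130 = 0.51538; risk in unexposed = 76/400 = 0.19000.
RR = 0.51538/0.19000 = 2.71255
AR% = (RR − 1)/RR × 100 = (2.71255 − 1)/2.71255 × 100 = 63.1343%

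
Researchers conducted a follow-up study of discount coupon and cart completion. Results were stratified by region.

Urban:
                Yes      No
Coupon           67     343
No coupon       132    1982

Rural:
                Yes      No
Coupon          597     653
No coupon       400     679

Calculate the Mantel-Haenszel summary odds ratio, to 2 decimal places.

1.74

OR_MH = Σ(aᵢdᵢ/nᵢ) / Σ(bᵢcᵢ/nᵢ), where nᵢ is the stratum total.
Stratum 1 (Urban): n = 2524; a·d/n = 67·1982/2524 = 52.6125; b·c/n = 343·132/2524 = 17.9382
Stratum 2 (Rural): n = 2329; a·d/n = 597·679/2329 = 174.0502; b·c/n = 653·400/2329 = 112.1511
OR_MH = (52.6125 + 174.0502) / (17.9382 + 112.1511) = 226.6628 / 130.0893 = 1.74236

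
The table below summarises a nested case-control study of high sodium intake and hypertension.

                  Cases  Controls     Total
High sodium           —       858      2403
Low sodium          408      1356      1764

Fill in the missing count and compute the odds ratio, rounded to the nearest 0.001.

5.985

The missing cell is in the exposed row: 2403 − 858 = 1545.
So a = 1545, b = 858, c = 408, d = 1356.
OR = (a·d)/(b·c) = (1545 × 1356) / (858 × 408) = 2095020 / 350064 = 5.98468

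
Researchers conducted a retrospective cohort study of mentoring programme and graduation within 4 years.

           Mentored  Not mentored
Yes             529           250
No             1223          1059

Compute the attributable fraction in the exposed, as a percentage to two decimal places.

36.75

Reading the table with exposure as columns: a = 529 (Mentored, case), b = 1223 (Mentored, non-case), c = 250 (Not mentored, case), d = 1059.
Risk in exposed = 529/1752 = 0.30194; risk in unexposed = 250/1309 = 0.19099.
RR = 0.30194/0.19099 = 1.58096
AR% = (RR − 1)/RR × 100 = (1.58096 − 1)/1.58096 × 100 = 36.7473%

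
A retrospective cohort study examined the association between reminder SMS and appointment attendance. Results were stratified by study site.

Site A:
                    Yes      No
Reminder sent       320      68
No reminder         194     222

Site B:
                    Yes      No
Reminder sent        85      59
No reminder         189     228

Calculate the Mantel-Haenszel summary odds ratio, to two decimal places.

3.39

OR_MH = Σ(aᵢdᵢ/nᵢ) / Σ(bᵢcᵢ/nᵢ), where nᵢ is the stratum total.
Stratum 1 (Site A): n = 804; a·d/n = 320·222/804 = 88.3582; b·c/n = 68·194/804 = 16.4080
Stratum 2 (Site B): n = 561; a·d/n = 85·228/561 = 34.5455; b·c/n = 59·189/561 = 19.8770
OR_MH = (88.3582 + 34.5455) / (16.4080 + 19.8770) = 122.9037 / 36.2850 = 3.38718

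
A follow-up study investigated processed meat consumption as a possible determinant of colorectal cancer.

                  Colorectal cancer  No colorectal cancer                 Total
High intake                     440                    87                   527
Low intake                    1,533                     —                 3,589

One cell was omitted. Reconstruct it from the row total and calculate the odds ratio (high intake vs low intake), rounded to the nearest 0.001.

6.783

The missing cell is in the unexposed row: 3589 − 1533 = 2056.
So a = 440, b = 87, c = 1533, d = 2056.
OR = (a·d)/(b·c) = (440 × 2056) / (87 × 1533) = 904640 / 133371 = 6.78288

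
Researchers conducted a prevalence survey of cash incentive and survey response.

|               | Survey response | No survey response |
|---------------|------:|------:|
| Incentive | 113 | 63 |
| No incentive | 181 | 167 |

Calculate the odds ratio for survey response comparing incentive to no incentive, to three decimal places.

Cells: a = 113, b = 63, c = 181, d = 167.
OR = (a·d)/(b·c) = (113 × 167) / (63 × 181) = 18871 / 11403 = 1.65492
The odds of survey response are about 1.65 times as high in the incentive group.

1.655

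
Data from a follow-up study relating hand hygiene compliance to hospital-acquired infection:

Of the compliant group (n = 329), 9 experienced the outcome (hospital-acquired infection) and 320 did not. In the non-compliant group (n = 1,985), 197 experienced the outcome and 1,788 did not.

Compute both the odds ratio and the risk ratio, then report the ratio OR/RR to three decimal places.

From the description: a = 9, b = 320, c = 197, d = 1788.
OR = (9·1788)/(320·197) = 16092/63040 = 0.25527
Risk in exposed = 9/329 = 0.02736; risk in unexposed = 197/1985 = 0.09924; RR = 0.27564
OR/RR = 0.25527 / 0.27564 = 0.92609
The outcome is rare in both groups, so OR ≈ RR (ratio near 1).

0.926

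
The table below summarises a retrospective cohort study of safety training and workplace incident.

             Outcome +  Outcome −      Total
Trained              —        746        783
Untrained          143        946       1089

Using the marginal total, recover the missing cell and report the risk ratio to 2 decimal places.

The missing cell is in the exposed row: 783 − 746 = 37.
So a = 37, b = 746, c = 143, d = 946.
RR = [a/(a+b)] / [c/(c+d)] = (37/783) / (143/1089) = 0.04725/0.13131 = 0.35986

0.36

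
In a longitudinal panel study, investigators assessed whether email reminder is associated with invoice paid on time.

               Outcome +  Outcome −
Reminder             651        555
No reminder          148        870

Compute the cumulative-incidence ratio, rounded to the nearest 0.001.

Cells: a = 651, b = 555, c = 148, d = 870.
Risk in exposed = 651/1206 = 0.53980; risk in unexposed = 148/1018 = 0.14538.
RR = 0.53980 / 0.14538 = 3.71296
The risk among the exposed is 3.71 times that among the unexposed.

3.713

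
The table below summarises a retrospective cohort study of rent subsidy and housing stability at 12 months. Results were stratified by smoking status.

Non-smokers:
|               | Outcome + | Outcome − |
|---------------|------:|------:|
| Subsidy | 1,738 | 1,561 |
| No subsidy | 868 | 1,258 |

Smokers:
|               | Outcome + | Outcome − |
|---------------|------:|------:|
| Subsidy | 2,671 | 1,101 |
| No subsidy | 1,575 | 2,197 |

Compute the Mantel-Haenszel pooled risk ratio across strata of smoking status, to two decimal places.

1.53

RR_MH = Σ(aᵢ·n₀ᵢ/nᵢ) / Σ(cᵢ·n₁ᵢ/nᵢ), with n₁ᵢ = aᵢ+bᵢ (exposed), n₀ᵢ = cᵢ+dᵢ (unexposed), nᵢ = n₁ᵢ+n₀ᵢ.
Stratum 1 (Non-smokers): n₁ = 3299, n₀ = 2126, n = 5425; a·n₀/n = 1738·2126/5425 = 681.1038; c·n₁/n = 868·3299/5425 = 527.8400
Stratum 2 (Smokers): n₁ = 3772, n₀ = 3772, n = 7544; a·n₀/n = 2671·3772/7544 = 1335.5000; c·n₁/n = 1575·3772/7544 = 787.5000
RR_MH = (681.1038 + 1335.5000) / (527.8400 + 787.5000) = 2016.6038 / 1315.3400 = 1.53314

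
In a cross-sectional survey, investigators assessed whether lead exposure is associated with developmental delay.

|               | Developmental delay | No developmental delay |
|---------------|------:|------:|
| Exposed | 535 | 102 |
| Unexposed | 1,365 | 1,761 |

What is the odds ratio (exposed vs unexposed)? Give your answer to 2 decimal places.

Cells: a = 535, b = 102, c = 1365, d = 1761.
OR = (a·d)/(b·c) = (535 × 1761) / (102 × 1365) = 942135 / 139230 = 6.76675
The odds of developmental delay are about 6.77 times as high in the exposed group.

6.77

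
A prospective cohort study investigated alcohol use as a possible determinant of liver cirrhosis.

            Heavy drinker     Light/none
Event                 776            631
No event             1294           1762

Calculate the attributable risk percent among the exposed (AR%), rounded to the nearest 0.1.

Reading the table with exposure as columns: a = 776 (Heavy drinker, case), b = 1294 (Heavy drinker, non-case), c = 631 (Light/none, case), d = 1762.
Risk in exposed = 776/2070 = 0.37488; risk in unexposed = 631/2393 = 0.26369.
RR = 0.37488/0.26369 = 1.42169
AR% = (RR − 1)/RR × 100 = (1.42169 − 1)/1.42169 × 100 = 29.6611%

29.7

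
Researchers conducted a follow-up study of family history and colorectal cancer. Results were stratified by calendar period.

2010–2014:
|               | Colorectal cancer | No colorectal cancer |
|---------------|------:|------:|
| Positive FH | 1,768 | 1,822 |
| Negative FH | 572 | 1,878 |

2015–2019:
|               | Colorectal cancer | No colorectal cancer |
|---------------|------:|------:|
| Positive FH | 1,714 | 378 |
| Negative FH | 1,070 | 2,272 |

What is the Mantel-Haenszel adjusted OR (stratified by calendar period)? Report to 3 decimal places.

5.127

OR_MH = Σ(aᵢdᵢ/nᵢ) / Σ(bᵢcᵢ/nᵢ), where nᵢ is the stratum total.
Stratum 1 (2010–2014): n = 6040; a·d/n = 1768·1878/6040 = 549.7192; b·c/n = 1822·572/6040 = 172.5470
Stratum 2 (2015–2019): n = 5434; a·d/n = 1714·2272/5434 = 716.6375; b·c/n = 378·1070/5434 = 74.4314
OR_MH = (549.7192 + 716.6375) / (172.5470 + 74.4314) = 1266.3567 / 246.9784 = 5.12740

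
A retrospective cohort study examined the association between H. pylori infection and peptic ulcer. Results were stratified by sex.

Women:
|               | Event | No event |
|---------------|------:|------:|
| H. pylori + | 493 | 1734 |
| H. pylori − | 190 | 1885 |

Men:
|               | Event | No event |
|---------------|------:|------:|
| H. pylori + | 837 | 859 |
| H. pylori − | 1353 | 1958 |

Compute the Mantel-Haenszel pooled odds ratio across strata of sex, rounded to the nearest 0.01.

OR_MH = Σ(aᵢdᵢ/nᵢ) / Σ(bᵢcᵢ/nᵢ), where nᵢ is the stratum total.
Stratum 1 (Women): n = 4302; a·d/n = 493·1885/4302 = 216.0170; b·c/n = 1734·190/4302 = 76.5830
Stratum 2 (Men): n = 5007; a·d/n = 837·1958/5007 = 327.3110; b·c/n = 859·1353/5007 = 232.1204
OR_MH = (216.0170 + 327.3110) / (76.5830 + 232.1204) = 543.3279 / 308.7034 = 1.76003

1.76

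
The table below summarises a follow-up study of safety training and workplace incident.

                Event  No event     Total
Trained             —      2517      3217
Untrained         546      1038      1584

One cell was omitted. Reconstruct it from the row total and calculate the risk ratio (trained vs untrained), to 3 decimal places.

0.631

The missing cell is in the exposed row: 3217 − 2517 = 700.
So a = 700, b = 2517, c = 546, d = 1038.
RR = [a/(a+b)] / [c/(c+d)] = (700/3217) / (546/1584) = 0.21759/0.34470 = 0.63126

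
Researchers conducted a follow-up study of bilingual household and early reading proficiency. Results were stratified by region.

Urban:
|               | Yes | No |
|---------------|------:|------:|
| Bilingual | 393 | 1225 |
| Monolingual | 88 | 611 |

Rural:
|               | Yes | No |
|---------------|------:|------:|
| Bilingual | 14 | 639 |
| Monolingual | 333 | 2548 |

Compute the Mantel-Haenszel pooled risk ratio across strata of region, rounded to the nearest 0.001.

1.057

RR_MH = Σ(aᵢ·n₀ᵢ/nᵢ) / Σ(cᵢ·n₁ᵢ/nᵢ), with n₁ᵢ = aᵢ+bᵢ (exposed), n₀ᵢ = cᵢ+dᵢ (unexposed), nᵢ = n₁ᵢ+n₀ᵢ.
Stratum 1 (Urban): n₁ = 1618, n₀ = 699, n = 2317; a·n₀/n = 393·699/2317 = 118.5615; c·n₁/n = 88·1618/2317 = 61.4519
Stratum 2 (Rural): n₁ = 653, n₀ = 2881, n = 3534; a·n₀/n = 14·2881/3534 = 11.4131; c·n₁/n = 333·653/3534 = 61.5306
RR_MH = (118.5615 + 11.4131) / (61.4519 + 61.5306) = 129.9746 / 122.9824 = 1.05686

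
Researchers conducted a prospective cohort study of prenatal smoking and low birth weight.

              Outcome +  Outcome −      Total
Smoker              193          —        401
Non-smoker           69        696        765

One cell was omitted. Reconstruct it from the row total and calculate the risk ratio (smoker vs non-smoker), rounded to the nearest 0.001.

The missing cell is in the exposed row: 401 − 193 = 208.
So a = 193, b = 208, c = 69, d = 696.
RR = [a/(a+b)] / [c/(c+d)] = (193/401) / (69/765) = 0.48130/0.09020 = 5.33612

5.336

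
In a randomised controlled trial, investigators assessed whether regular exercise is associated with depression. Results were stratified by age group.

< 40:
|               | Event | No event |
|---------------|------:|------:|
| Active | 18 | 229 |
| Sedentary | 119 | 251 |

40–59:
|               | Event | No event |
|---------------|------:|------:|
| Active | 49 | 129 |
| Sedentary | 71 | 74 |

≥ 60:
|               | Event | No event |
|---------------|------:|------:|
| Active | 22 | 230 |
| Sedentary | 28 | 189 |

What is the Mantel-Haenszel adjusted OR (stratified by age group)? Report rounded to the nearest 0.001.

OR_MH = Σ(aᵢdᵢ/nᵢ) / Σ(bᵢcᵢ/nᵢ), where nᵢ is the stratum total.
Stratum 1 (< 40): n = 617; a·d/n = 18·251/617 = 7.3225; b·c/n = 229·119/617 = 44.1669
Stratum 2 (40–59): n = 323; a·d/n = 49·74/323 = 11.2260; b·c/n = 129·71/323 = 28.3560
Stratum 3 (≥ 60): n = 469; a·d/n = 22·189/469 = 8.8657; b·c/n = 230·28/469 = 13.7313
OR_MH = (7.3225 + 11.2260 + 8.8657) / (44.1669 + 28.3560 + 13.7313) = 27.4142 / 86.2543 = 0.31783

0.318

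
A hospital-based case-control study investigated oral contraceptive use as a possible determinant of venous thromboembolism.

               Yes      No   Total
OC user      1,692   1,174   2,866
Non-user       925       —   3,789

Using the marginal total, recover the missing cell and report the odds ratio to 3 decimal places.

The missing cell is in the unexposed row: 3789 − 925 = 2864.
So a = 1692, b = 1174, c = 925, d = 2864.
OR = (a·d)/(b·c) = (1692 × 2864) / (1174 × 925) = 4845888 / 1085950 = 4.46235

4.462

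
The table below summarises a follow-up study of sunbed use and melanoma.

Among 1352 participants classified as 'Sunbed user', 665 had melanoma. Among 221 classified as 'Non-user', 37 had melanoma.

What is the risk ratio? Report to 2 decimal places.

From the description: a = 665, b = 687, c = 37, d = 184.
Risk in exposed = 665/1352 = 0.49186; risk in unexposed = 37/221 = 0.16742.
RR = 0.49186 / 0.16742 = 2.93789
The risk among the exposed is 2.94 times that among the unexposed.

2.94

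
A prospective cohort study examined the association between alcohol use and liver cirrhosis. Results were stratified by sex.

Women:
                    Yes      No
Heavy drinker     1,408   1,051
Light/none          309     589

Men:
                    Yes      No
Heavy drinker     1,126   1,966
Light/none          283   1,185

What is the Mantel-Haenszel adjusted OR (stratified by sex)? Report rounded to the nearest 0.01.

OR_MH = Σ(aᵢdᵢ/nᵢ) / Σ(bᵢcᵢ/nᵢ), where nᵢ is the stratum total.
Stratum 1 (Women): n = 3357; a·d/n = 1408·589/3357 = 247.0396; b·c/n = 1051·309/3357 = 96.7408
Stratum 2 (Men): n = 4560; a·d/n = 1126·1185/4560 = 292.6118; b·c/n = 1966·283/4560 = 122.0127
OR_MH = (247.0396 + 292.6118) / (96.7408 + 122.0127) = 539.6515 / 218.7536 = 2.46694

2.47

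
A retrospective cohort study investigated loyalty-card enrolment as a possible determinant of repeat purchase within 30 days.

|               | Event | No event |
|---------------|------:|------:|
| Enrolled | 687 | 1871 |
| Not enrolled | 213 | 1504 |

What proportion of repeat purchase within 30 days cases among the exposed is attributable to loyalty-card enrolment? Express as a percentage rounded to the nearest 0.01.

Cells: a = 687, b = 1871, c = 213, d = 1504.
Risk in exposed = 687/2558 = 0.26857; risk in unexposed = 213/1717 = 0.12405.
RR = 0.26857/0.12405 = 2.16495
AR% = (RR − 1)/RR × 100 = (2.16495 − 1)/2.16495 × 100 = 53.8095%

53.81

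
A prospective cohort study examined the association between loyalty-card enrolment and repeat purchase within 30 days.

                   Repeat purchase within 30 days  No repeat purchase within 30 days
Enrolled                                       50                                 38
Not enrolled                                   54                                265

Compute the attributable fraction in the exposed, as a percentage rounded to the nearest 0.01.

70.21

Cells: a = 50, b = 38, c = 54, d = 265.
Risk in exposed = 50/88 = 0.56818; risk in unexposed = 54/319 = 0.16928.
RR = 0.56818/0.16928 = 3.35648
AR% = (RR − 1)/RR × 100 = (3.35648 − 1)/3.35648 × 100 = 70.2069%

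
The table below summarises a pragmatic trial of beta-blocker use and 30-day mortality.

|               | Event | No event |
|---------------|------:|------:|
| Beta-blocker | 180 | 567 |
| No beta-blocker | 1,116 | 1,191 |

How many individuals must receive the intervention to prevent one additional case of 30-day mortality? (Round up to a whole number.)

5

Risk in treated group = 180/747 = 0.24096; risk in control = 1116/2307 = 0.48375.
Absolute risk reduction = 0.48375 − 0.24096 = 0.24278
NNT = 1 / ARR = 1 / 0.24278 = 4.119 → round up → 5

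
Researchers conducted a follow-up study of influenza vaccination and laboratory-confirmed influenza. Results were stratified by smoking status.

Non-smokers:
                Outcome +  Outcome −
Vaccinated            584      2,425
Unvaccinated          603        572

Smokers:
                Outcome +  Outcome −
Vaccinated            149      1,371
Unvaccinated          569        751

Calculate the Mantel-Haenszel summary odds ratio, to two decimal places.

0.19

OR_MH = Σ(aᵢdᵢ/nᵢ) / Σ(bᵢcᵢ/nᵢ), where nᵢ is the stratum total.
Stratum 1 (Non-smokers): n = 4184; a·d/n = 584·572/4184 = 79.8394; b·c/n = 2425·603/4184 = 349.4921
Stratum 2 (Smokers): n = 2840; a·d/n = 149·751/2840 = 39.4011; b·c/n = 1371·569/2840 = 274.6827
OR_MH = (79.8394 + 39.4011) / (349.4921 + 274.6827) = 119.2404 / 624.1749 = 0.19104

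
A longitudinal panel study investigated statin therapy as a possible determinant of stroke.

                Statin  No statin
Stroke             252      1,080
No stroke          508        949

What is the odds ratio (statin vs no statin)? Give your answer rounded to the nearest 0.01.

0.44

Reading the table with exposure as columns: a = 252 (Statin, case), b = 508 (Statin, non-case), c = 1080 (No statin, case), d = 949.
OR = (a·d)/(b·c) = (252 × 949) / (508 × 1080) = 239148 / 548640 = 0.43589
Exposure is associated with lower odds of stroke (OR = 0.44 < 1).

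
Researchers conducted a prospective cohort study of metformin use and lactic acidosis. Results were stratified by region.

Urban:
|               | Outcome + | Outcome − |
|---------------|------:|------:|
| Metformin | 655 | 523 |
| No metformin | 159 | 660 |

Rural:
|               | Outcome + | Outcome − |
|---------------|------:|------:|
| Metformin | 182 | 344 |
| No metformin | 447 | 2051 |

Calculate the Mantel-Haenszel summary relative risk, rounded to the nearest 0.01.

2.44

RR_MH = Σ(aᵢ·n₀ᵢ/nᵢ) / Σ(cᵢ·n₁ᵢ/nᵢ), with n₁ᵢ = aᵢ+bᵢ (exposed), n₀ᵢ = cᵢ+dᵢ (unexposed), nᵢ = n₁ᵢ+n₀ᵢ.
Stratum 1 (Urban): n₁ = 1178, n₀ = 819, n = 1997; a·n₀/n = 655·819/1997 = 268.6254; c·n₁/n = 159·1178/1997 = 93.7917
Stratum 2 (Rural): n₁ = 526, n₀ = 2498, n = 3024; a·n₀/n = 182·2498/3024 = 150.3426; c·n₁/n = 447·526/3024 = 77.7520
RR_MH = (268.6254 + 150.3426) / (93.7917 + 77.7520) = 418.9680 / 171.5437 = 2.44234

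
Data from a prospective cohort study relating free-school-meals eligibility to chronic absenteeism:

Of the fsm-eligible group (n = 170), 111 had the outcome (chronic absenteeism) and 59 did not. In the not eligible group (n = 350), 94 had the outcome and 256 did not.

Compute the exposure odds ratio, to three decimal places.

5.124

From the description: a = 111, b = 59, c = 94, d = 256.
OR = (a·d)/(b·c) = (111 × 256) / (59 × 94) = 28416 / 5546 = 5.12369
The odds of chronic absenteeism are about 5.12 times as high in the fsm-eligible group.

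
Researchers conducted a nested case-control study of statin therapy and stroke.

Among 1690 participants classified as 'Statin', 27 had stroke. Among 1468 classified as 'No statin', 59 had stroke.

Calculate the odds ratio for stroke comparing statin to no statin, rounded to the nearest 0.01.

0.39

From the description: a = 27, b = 1663, c = 59, d = 1409.
OR = (a·d)/(b·c) = (27 × 1409) / (1663 × 59) = 38043 / 98117 = 0.38773
Exposure is associated with lower odds of stroke (OR = 0.39 < 1).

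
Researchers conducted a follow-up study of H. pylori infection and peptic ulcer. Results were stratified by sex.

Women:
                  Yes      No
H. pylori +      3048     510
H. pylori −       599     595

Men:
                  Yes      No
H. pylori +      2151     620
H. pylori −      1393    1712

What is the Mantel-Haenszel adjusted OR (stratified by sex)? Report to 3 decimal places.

OR_MH = Σ(aᵢdᵢ/nᵢ) / Σ(bᵢcᵢ/nᵢ), where nᵢ is the stratum total.
Stratum 1 (Women): n = 4752; a·d/n = 3048·595/4752 = 381.6414; b·c/n = 510·599/4752 = 64.2866
Stratum 2 (Men): n = 5876; a·d/n = 2151·1712/5876 = 626.7039; b·c/n = 620·1393/5876 = 146.9809
OR_MH = (381.6414 + 626.7039) / (64.2866 + 146.9809) = 1008.3453 / 211.2676 = 4.77284

4.773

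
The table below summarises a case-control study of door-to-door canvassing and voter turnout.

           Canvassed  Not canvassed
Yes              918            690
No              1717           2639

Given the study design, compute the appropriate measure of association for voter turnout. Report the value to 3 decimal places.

Reading the table with exposure as columns: a = 918 (Canvassed, case), b = 1717 (Canvassed, non-case), c = 690 (Not canvassed, case), d = 2639.
This is a case-control study: participants were sampled on outcome status, so risks in the source population cannot be estimated directly — relative risk is not valid here. The odds ratio is the appropriate measure.
OR = (a·d)/(b·c) = (918 × 2639) / (1717 × 690) = 2422602 / 1184730 = 2.04486

2.045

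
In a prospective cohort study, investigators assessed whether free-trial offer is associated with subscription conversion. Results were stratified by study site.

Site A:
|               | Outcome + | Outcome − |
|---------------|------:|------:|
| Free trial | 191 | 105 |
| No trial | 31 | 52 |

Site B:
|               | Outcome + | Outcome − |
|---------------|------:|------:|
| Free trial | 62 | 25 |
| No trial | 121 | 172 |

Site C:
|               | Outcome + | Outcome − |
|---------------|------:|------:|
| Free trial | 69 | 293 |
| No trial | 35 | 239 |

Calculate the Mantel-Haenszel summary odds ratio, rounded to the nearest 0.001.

OR_MH = Σ(aᵢdᵢ/nᵢ) / Σ(bᵢcᵢ/nᵢ), where nᵢ is the stratum total.
Stratum 1 (Site A): n = 379; a·d/n = 191·52/379 = 26.2058; b·c/n = 105·31/379 = 8.5884
Stratum 2 (Site B): n = 380; a·d/n = 62·172/380 = 28.0632; b·c/n = 25·121/380 = 7.9605
Stratum 3 (Site C): n = 636; a·d/n = 69·239/636 = 25.9292; b·c/n = 293·35/636 = 16.1242
OR_MH = (26.2058 + 28.0632 + 25.9292) / (8.5884 + 7.9605 + 16.1242) = 80.1982 / 32.6731 = 2.45456

2.455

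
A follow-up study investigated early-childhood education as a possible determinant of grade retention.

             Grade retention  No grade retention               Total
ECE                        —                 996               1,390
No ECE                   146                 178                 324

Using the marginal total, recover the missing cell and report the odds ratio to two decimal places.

0.48

The missing cell is in the exposed row: 1390 − 996 = 394.
So a = 394, b = 996, c = 146, d = 178.
OR = (a·d)/(b·c) = (394 × 178) / (996 × 146) = 70132 / 145416 = 0.48229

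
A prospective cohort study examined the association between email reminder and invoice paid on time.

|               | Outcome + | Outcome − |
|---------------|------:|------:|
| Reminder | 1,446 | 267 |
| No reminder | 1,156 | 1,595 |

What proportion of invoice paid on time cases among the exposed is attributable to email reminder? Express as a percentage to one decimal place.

50.2

Cells: a = 1446, b = 267, c = 1156, d = 1595.
Risk in exposed = 1446/1713 = 0.84413; risk in unexposed = 1156/2751 = 0.42021.
RR = 0.84413/0.42021 = 2.00883
AR% = (RR − 1)/RR × 100 = (2.00883 − 1)/2.00883 × 100 = 50.2198%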